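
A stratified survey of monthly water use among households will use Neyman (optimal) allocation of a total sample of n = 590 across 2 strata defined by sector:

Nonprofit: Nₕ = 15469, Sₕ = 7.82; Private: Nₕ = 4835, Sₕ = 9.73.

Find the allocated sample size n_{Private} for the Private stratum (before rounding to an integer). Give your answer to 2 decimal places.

Neyman allocation: nₕ = n·NₕSₕ / Σⱼ NⱼSⱼ.
Σ NⱼSⱼ = 15469·7.82 + 4835·9.73 = 168012.13.
n_{Private} = 590·4835·9.73 / 168012.13 = 165.20.

165.20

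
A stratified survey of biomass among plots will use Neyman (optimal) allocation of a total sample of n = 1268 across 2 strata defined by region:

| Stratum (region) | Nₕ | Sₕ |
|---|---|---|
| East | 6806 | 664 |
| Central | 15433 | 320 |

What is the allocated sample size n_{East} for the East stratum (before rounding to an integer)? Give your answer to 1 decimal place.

Neyman allocation: nₕ = n·NₕSₕ / Σⱼ NⱼSⱼ.
Σ NⱼSⱼ = 6806·664 + 15433·320 = 9.457744 × 10^6.
n_{East} = 1268·6806·664 / (9.457744 × 10^6) = 605.9.

605.9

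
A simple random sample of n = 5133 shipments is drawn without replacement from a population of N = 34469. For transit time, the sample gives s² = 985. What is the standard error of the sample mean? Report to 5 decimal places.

0.40413

Under SRS without replacement, Var(ȳ) = (1 − f)·s²/n with f = n/N = 5133/34469 = 0.14891642.
Var(ȳ) = (1 − 0.14891642)·985/5133 = 0.85108358·0.19189558 = 0.16331918.
SE(ȳ) = √(0.16331918) = 0.40413.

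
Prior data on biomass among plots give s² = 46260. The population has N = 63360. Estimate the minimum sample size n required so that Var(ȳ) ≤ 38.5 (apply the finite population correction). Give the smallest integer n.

1180

Without fpc, n₀ = s²/D = 46260/38.5 = 1201.5584.
With fpc, (1 − n/N)·s²/n ≤ D requires n ≥ n₀/(1 + n₀/N) = 1201.5584/(1 + 1201.5584/63360) = 1179.1961.
Rounding up, n = 1180.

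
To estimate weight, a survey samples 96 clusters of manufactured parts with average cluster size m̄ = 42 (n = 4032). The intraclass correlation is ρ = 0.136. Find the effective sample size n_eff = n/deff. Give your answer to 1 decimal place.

613.1

deff = 1 + (42 − 1)·0.136 = 1 + 5.576 = 6.576.
n_eff = 4032 / 6.576 = 613.1.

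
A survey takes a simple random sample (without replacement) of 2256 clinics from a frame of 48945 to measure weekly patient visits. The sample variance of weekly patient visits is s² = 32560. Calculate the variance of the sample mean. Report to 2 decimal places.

13.77

Under SRS without replacement, Var(ȳ) = (1 − f)·s²/n with f = n/N = 2256/48945 = 0.04609255.
Var(ȳ) = (1 − 0.04609255)·32560/2256 = 0.95390745·14.432624 = 13.767388.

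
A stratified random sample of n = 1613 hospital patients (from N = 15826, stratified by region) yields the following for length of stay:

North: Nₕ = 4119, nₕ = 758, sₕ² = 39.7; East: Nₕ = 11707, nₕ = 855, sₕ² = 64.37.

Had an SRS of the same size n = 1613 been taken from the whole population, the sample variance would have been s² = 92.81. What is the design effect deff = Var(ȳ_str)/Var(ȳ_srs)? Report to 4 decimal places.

0.7950

Var(ȳ_str) = Σ Wₕ²(1−fₕ)sₕ²/nₕ with Wₕ = Nₕ/15826:
  North: (4119/15826)²·(1−758/4119)·39.7/758 = 0.0028949381
  East: (11707/15826)²·(1−855/11707)·64.37/855 = 0.038188313
  → Var(ȳ_str) = 0.041083251.
Var(ȳ_srs) = (1 − 1613/15826)·92.81/1613 = 0.051674347.
deff = 0.041083251 / 0.051674347 = 0.7950.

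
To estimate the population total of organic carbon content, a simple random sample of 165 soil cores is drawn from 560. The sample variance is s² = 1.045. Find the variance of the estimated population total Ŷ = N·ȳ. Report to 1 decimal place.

Var(Ŷ) = N²·Var(ȳ) = N²·(1 − n/N)·s²/n.
f = 165/560 = 0.29464286; Var(ȳ) = 0.70535714·1.045/165 = 0.0044672619.
Var(Ŷ) = 560² · 0.0044672619 = 1400.9333.

1400.9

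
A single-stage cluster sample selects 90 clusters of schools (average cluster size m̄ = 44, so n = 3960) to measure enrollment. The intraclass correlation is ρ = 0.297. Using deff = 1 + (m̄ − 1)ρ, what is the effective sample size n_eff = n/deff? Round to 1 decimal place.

287.6

deff = 1 + (44 − 1)·0.297 = 1 + 12.771 = 13.771.
n_eff = 3960 / 13.771 = 287.6.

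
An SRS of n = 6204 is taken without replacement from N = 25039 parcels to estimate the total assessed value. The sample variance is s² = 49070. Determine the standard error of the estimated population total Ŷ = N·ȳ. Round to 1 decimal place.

Var(Ŷ) = N²·Var(ȳ) = N²·(1 − n/N)·s²/n.
f = 6204/25039 = 0.24777347; Var(ȳ) = 0.75222653·49070/6204 = 5.9496705.
Var(Ŷ) = 25039² · 5.9496705 = 3.730155 × 10^9.
SE(Ŷ) = √(3.730155 × 10^9) = 61075.0.

61075.0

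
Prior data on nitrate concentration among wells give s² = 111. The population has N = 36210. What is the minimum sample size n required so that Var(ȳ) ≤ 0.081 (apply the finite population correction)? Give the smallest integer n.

1321

Without fpc, n₀ = s²/D = 111/0.081 = 1370.3704.
With fpc, (1 − n/N)·s²/n ≤ D requires n ≥ n₀/(1 + n₀/N) = 1370.3704/(1 + 1370.3704/36210) = 1320.3998.
Rounding up, n = 1321.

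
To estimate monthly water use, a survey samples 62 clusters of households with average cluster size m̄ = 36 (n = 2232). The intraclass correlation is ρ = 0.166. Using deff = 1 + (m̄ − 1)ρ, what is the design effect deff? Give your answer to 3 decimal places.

6.810

deff = 1 + (36 − 1)·0.166 = 1 + 5.81 = 6.81.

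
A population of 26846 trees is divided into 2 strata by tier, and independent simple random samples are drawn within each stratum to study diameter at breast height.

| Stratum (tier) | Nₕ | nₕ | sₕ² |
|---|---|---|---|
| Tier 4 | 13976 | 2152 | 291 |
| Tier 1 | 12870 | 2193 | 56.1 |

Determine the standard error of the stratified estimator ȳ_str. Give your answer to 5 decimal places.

0.18943

Var(ȳ_str) = Σₕ Wₕ²(1 − fₕ)sₕ²/nₕ with Wₕ = Nₕ/N, N = 26846.
Tier 4: Wₕ = 0.52059897; term = 0.52059897²·(1 − 0.15397825)·291/2152 = 0.031005509.
Tier 1: Wₕ = 0.47940103; term = 0.47940103²·(1 − 0.17039627)·56.1/2193 = 0.0048774502.
Sum = 0.035882959.
SE = √(0.035882959) = 0.18943.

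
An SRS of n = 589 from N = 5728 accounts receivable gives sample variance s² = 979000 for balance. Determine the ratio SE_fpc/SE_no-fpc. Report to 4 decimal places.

0.9472

f = n/N = 589/5728 = 0.10282821.
SE_no-fpc = √(s²/n) = 40.769342; SE_fpc = √((1−f)s²/n) = 38.616375.
Ratio = √(1−f) = 0.94719153.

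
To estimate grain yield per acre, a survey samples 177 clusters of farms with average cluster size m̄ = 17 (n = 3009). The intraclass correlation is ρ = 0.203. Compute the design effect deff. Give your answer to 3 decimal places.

deff = 1 + (17 − 1)·0.203 = 1 + 3.248 = 4.248.

4.248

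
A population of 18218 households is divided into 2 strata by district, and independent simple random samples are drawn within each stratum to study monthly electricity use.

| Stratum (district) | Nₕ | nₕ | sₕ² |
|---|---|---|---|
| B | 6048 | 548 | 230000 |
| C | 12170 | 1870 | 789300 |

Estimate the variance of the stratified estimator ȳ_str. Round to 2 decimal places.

201.48

Var(ȳ_str) = Σₕ Wₕ²(1 − fₕ)sₕ²/nₕ with Wₕ = Nₕ/N, N = 18218.
B: Wₕ = 0.33197936; term = 0.33197936²·(1 − 0.09060847)·230000/548 = 42.064948.
C: Wₕ = 0.66802064; term = 0.66802064²·(1 − 0.15365653)·789300/1870 = 159.41416.
Sum = 201.47911.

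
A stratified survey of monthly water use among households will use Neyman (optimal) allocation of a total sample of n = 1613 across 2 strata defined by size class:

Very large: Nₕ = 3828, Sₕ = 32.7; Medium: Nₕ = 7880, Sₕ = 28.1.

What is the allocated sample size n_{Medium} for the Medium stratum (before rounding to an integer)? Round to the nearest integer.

Neyman allocation: nₕ = n·NₕSₕ / Σⱼ NⱼSⱼ.
Σ NⱼSⱼ = 3828·32.7 + 7880·28.1 = 346603.6.
n_{Medium} = 1613·7880·28.1 / 346603.6 = 1030.

1030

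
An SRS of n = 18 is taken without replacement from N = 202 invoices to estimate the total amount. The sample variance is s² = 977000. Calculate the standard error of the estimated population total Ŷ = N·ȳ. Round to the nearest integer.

44915

Var(Ŷ) = N²·Var(ȳ) = N²·(1 − n/N)·s²/n.
f = 18/202 = 0.08910891; Var(ȳ) = 0.91089109·977000/18 = 49441.144.
Var(Ŷ) = 202² · 49441.144 = 2.0173964 × 10^9.
SE(Ŷ) = √(2.0173964 × 10^9) = 44915.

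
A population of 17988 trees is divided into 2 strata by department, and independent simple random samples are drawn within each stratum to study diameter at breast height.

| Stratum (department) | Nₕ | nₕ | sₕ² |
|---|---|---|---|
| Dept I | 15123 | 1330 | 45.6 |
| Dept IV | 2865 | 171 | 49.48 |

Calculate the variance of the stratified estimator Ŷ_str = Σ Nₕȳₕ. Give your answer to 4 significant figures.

9.385 × 10^6

Var(Ŷ_str) = Σₕ Nₕ²(1 − fₕ)sₕ²/nₕ.
Dept I: 15123²·(1 − 1330/15123)·45.6/1330 = 7.1517099 × 10^6.
Dept IV: 2865²·(1 − 171/2865)·49.48/171 = 2.2333449 × 10^6.
Sum = 9.3850548 × 10^6.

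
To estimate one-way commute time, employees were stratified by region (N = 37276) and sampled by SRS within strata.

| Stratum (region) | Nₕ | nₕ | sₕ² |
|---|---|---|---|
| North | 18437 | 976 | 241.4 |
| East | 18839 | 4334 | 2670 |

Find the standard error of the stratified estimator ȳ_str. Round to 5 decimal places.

0.42244

Var(ȳ_str) = Σₕ Wₕ²(1 − fₕ)sₕ²/nₕ with Wₕ = Nₕ/N, N = 37276.
North: Wₕ = 0.49460779; term = 0.49460779²·(1 − 0.05293703)·241.4/976 = 0.057304432.
East: Wₕ = 0.50539221; term = 0.50539221²·(1 − 0.23005467)·2670/4334 = 0.12115444.
Sum = 0.17845887.
SE = √(0.17845887) = 0.42244.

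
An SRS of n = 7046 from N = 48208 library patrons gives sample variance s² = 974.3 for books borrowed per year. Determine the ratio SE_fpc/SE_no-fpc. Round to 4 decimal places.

f = n/N = 7046/48208 = 0.14615831.
SE_no-fpc = √(s²/n) = 0.3718562; SE_fpc = √((1−f)s²/n) = 0.34360835.
Ratio = √(1−f) = 0.92403554.

0.9240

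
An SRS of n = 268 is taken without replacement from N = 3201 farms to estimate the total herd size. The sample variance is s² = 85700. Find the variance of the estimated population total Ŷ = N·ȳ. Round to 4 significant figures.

3.002 × 10^9

Var(Ŷ) = N²·Var(ȳ) = N²·(1 − n/N)·s²/n.
f = 268/3201 = 0.08372384; Var(ȳ) = 0.91627616·85700/268 = 293.00324.
Var(Ŷ) = 3201² · 293.00324 = 3.0022287 × 10^9.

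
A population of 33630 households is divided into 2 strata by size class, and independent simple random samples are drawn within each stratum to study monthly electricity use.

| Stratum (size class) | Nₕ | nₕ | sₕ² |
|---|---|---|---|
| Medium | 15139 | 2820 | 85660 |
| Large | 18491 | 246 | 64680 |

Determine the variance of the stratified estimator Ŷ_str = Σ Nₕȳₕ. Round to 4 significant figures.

Var(Ŷ_str) = Σₕ Nₕ²(1 − fₕ)sₕ²/nₕ.
Medium: 15139²·(1 − 2820/15139)·85660/2820 = 5.6650221 × 10^9.
Large: 18491²·(1 − 246/18491)·64680/246 = 8.8703176 × 10^10.
Sum = 9.4368198 × 10^10.

9.437 × 10^10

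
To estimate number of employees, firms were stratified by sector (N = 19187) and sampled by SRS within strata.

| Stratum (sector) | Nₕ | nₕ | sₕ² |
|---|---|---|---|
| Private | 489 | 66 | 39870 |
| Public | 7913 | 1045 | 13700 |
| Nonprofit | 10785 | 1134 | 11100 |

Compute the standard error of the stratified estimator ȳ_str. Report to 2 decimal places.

Var(ȳ_str) = Σₕ Wₕ²(1 − fₕ)sₕ²/nₕ with Wₕ = Nₕ/N, N = 19187.
Private: Wₕ = 0.02548601; term = 0.02548601²·(1 − 0.13496933)·39870/66 = 0.33941996.
Public: Wₕ = 0.41241466; term = 0.41241466²·(1 − 0.13206117)·13700/1045 = 1.9353592.
Nonprofit: Wₕ = 0.56209934; term = 0.56209934²·(1 − 0.10514604)·11100/1134 = 2.7675039.
Sum = 5.0422831.
SE = √(5.0422831) = 2.25.

2.25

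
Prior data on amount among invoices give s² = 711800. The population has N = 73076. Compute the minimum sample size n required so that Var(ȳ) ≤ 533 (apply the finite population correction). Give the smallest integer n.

1312

Without fpc, n₀ = s²/D = 711800/533 = 1335.4597.
With fpc, (1 − n/N)·s²/n ≤ D requires n ≥ n₀/(1 + n₀/N) = 1335.4597/(1 + 1335.4597/73076) = 1311.4923.
Rounding up, n = 1312.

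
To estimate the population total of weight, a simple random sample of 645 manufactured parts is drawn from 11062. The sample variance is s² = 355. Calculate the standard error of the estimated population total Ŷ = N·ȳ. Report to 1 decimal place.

7963.8

Var(Ŷ) = N²·Var(ȳ) = N²·(1 − n/N)·s²/n.
f = 645/11062 = 0.05830772; Var(ȳ) = 0.94169228·355/645 = 0.51829575.
Var(Ŷ) = 11062² · 0.51829575 = 6.3422733 × 10^7.
SE(Ŷ) = √(6.3422733 × 10^7) = 7963.8.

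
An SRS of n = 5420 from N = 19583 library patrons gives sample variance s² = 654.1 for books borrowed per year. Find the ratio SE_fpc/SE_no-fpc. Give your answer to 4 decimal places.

f = n/N = 5420/19583 = 0.27677067.
SE_no-fpc = √(s²/n) = 0.34739409; SE_fpc = √((1−f)s²/n) = 0.29543398.
Ratio = √(1−f) = 0.85042891.

0.8504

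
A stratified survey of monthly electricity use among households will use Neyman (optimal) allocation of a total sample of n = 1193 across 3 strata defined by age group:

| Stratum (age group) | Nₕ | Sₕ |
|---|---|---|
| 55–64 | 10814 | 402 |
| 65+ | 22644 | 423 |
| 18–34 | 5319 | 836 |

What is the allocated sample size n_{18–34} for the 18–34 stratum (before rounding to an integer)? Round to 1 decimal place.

Neyman allocation: nₕ = n·NₕSₕ / Σⱼ NⱼSⱼ.
Σ NⱼSⱼ = 10814·402 + 22644·423 + 5319·836 = 1.8372324 × 10^7.
n_{18–34} = 1193·5319·836 / (1.8372324 × 10^7) = 288.7.

288.7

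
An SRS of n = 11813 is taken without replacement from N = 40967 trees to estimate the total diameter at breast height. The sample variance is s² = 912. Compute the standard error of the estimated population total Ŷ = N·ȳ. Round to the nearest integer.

Var(Ŷ) = N²·Var(ȳ) = N²·(1 − n/N)·s²/n.
f = 11813/40967 = 0.28835404; Var(ȳ) = 0.71164596·912/11813 = 0.054941261.
Var(Ŷ) = 40967² · 0.054941261 = 9.2207649 × 10^7.
SE(Ŷ) = √(9.2207649 × 10^7) = 9602.

9602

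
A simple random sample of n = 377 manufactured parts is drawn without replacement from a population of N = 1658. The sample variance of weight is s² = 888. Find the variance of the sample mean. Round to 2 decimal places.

1.82

Under SRS without replacement, Var(ȳ) = (1 − f)·s²/n with f = n/N = 377/1658 = 0.22738239.
Var(ȳ) = (1 − 0.22738239)·888/377 = 0.77261761·2.3554377 = 1.8198526.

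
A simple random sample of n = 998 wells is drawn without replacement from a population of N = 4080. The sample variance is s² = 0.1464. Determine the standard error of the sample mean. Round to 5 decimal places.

Under SRS without replacement, Var(ȳ) = (1 − f)·s²/n with f = n/N = 998/4080 = 0.24460784.
Var(ȳ) = (1 − 0.24460784)·0.1464/998 = 0.75539216·1.4669339 × 10^-4 = 1.1081103 × 10^-4.
SE(ȳ) = √(1.1081103 × 10^-4) = 0.01053.

0.01053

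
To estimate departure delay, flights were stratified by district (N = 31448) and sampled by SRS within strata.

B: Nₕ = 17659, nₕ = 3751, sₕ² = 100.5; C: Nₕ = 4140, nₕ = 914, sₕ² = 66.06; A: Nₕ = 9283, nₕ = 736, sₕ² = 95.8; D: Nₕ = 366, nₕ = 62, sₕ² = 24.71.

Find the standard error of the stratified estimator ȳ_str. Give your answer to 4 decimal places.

0.1346

Var(ȳ_str) = Σₕ Wₕ²(1 − fₕ)sₕ²/nₕ with Wₕ = Nₕ/N, N = 31448.
B: Wₕ = 0.56153015; term = 0.56153015²·(1 − 0.21241293)·100.5/3751 = 0.0066537078.
C: Wₕ = 0.13164589; term = 0.13164589²·(1 − 0.22077295)·66.06/914 = 9.7604764 × 10^-4.
A: Wₕ = 0.29518570; term = 0.29518570²·(1 − 0.07928471)·95.8/736 = 0.010442481.
D: Wₕ = 0.01163826; term = 0.01163826²·(1 − 0.16939891)·24.71/62 = 4.4838354 × 10^-5.
Sum = 0.018117075.
SE = √(0.018117075) = 0.1346.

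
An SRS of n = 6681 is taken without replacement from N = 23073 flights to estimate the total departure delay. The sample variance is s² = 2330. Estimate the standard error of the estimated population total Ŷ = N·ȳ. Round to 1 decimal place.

11484.8

Var(Ŷ) = N²·Var(ȳ) = N²·(1 − n/N)·s²/n.
f = 6681/23073 = 0.28955923; Var(ȳ) = 0.71044077·2330/6681 = 0.24776635.
Var(Ŷ) = 23073² · 0.24776635 = 1.3190172 × 10^8.
SE(Ŷ) = √(1.3190172 × 10^8) = 11484.8.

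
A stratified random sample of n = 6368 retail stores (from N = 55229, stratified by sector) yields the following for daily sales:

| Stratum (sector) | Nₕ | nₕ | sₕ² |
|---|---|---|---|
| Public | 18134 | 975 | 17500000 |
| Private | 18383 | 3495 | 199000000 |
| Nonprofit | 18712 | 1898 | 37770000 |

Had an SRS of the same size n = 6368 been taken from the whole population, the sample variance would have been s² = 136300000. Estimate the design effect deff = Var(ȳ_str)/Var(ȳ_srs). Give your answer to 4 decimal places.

Var(ȳ_str) = Σ Wₕ²(1−fₕ)sₕ²/nₕ with Wₕ = Nₕ/55229:
  Public: (18134/55229)²·(1−975/18134)·17500000/975 = 1830.9845
  Private: (18383/55229)²·(1−3495/18383)·199000000/3495 = 5108.8633
  Nonprofit: (18712/55229)²·(1−1898/18712)·37770000/1898 = 2052.6158
  → Var(ȳ_str) = 8992.4636.
Var(ȳ_srs) = (1 − 6368/55229)·136300000/6368 = 18935.988.
deff = 8992.4636 / 18935.988 = 0.4749.

0.4749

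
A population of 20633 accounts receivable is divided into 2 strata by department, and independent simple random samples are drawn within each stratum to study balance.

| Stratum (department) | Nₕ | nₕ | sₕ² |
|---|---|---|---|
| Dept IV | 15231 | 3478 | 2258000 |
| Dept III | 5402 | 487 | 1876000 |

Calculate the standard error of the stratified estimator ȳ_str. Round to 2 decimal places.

Var(ȳ_str) = Σₕ Wₕ²(1 − fₕ)sₕ²/nₕ with Wₕ = Nₕ/N, N = 20633.
Dept IV: Wₕ = 0.73818640; term = 0.73818640²·(1 − 0.22835008)·2258000/3478 = 272.99001.
Dept III: Wₕ = 0.26181360; term = 0.26181360²·(1 − 0.09015180)·1876000/487 = 240.24658.
Sum = 513.23659.
SE = √(513.23659) = 22.65.

22.65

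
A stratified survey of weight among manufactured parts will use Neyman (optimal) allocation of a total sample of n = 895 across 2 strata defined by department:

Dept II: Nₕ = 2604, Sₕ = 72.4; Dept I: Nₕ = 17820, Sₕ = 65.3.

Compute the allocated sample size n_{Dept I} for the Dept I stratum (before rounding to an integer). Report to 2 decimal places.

Neyman allocation: nₕ = n·NₕSₕ / Σⱼ NⱼSⱼ.
Σ NⱼSⱼ = 2604·72.4 + 17820·65.3 = 1.3521756 × 10^6.
n_{Dept I} = 895·17820·65.3 / (1.3521756 × 10^6) = 770.21.

770.21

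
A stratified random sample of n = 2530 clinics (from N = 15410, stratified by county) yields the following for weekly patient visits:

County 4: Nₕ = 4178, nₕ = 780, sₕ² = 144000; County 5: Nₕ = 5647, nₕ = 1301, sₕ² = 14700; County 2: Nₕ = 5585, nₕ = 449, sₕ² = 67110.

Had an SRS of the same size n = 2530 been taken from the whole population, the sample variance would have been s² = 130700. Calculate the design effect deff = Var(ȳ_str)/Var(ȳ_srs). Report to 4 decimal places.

0.7008

Var(ȳ_str) = Σ Wₕ²(1−fₕ)sₕ²/nₕ with Wₕ = Nₕ/15410:
  County 4: (4178/15410)²·(1−780/4178)·144000/780 = 11.037086
  County 5: (5647/15410)²·(1−1301/5647)·14700/1301 = 1.1677296
  County 2: (5585/15410)²·(1−449/5585)·67110/449 = 18.054431
  → Var(ȳ_str) = 30.259247.
Var(ȳ_srs) = (1 − 2530/15410)·130700/2530 = 43.178574.
deff = 30.259247 / 43.178574 = 0.7008.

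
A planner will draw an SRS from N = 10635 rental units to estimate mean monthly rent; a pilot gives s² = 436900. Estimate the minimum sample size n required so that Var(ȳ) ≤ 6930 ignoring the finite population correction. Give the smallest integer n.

64

Without fpc, n₀ = s²/D = 436900/6930 = 63.0447.
Rounding up, n = 64.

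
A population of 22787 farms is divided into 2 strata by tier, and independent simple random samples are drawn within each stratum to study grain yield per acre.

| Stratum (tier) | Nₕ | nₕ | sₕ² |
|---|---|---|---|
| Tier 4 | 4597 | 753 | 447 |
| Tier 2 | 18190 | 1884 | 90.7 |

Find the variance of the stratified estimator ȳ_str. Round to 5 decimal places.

Var(ȳ_str) = Σₕ Wₕ²(1 − fₕ)sₕ²/nₕ with Wₕ = Nₕ/N, N = 22787.
Tier 4: Wₕ = 0.20173783; term = 0.20173783²·(1 − 0.16380248)·447/753 = 0.020202082.
Tier 2: Wₕ = 0.79826217; term = 0.79826217²·(1 − 0.10357339)·90.7/1884 = 0.02749997.
Sum = 0.047702052.

0.04770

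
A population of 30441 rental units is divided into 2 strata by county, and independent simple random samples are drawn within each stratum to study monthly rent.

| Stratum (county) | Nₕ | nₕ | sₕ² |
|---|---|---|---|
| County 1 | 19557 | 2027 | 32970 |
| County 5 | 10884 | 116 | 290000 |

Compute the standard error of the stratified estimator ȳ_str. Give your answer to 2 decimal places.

17.95

Var(ȳ_str) = Σₕ Wₕ²(1 − fₕ)sₕ²/nₕ with Wₕ = Nₕ/N, N = 30441.
County 1: Wₕ = 0.64245590; term = 0.64245590²·(1 − 0.10364575)·32970/2027 = 6.0177137.
County 5: Wₕ = 0.35754410; term = 0.35754410²·(1 − 0.01065785)·290000/116 = 316.18827.
Sum = 322.20598.
SE = √(322.20598) = 17.95.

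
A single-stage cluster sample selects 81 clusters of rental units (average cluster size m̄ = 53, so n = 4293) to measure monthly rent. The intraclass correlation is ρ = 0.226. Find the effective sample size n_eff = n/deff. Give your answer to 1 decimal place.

336.7

deff = 1 + (53 − 1)·0.226 = 1 + 11.752 = 12.752.
n_eff = 4293 / 12.752 = 336.7.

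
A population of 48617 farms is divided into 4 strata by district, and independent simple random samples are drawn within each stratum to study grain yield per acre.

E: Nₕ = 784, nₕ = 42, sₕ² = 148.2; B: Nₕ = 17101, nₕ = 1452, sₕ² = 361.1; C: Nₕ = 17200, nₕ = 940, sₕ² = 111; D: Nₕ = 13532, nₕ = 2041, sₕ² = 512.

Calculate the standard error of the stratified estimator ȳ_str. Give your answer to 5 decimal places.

Var(ȳ_str) = Σₕ Wₕ²(1 − fₕ)sₕ²/nₕ with Wₕ = Nₕ/N, N = 48617.
E: Wₕ = 0.01612605; term = 0.01612605²·(1 − 0.05357143)·148.2/42 = 8.684455 × 10^-4.
B: Wₕ = 0.35174939; term = 0.35174939²·(1 − 0.08490732)·361.1/1452 = 0.028157407.
C: Wₕ = 0.35378571; term = 0.35378571²·(1 − 0.05465116)·111/940 = 0.013972297.
D: Wₕ = 0.27833885; term = 0.27833885²·(1 − 0.15082767)·512/2041 = 0.016503287.
Sum = 0.059501437.
SE = √(0.059501437) = 0.24393.

0.24393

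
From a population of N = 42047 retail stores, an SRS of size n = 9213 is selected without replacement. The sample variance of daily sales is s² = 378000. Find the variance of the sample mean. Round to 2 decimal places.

32.04

Under SRS without replacement, Var(ȳ) = (1 − f)·s²/n with f = n/N = 9213/42047 = 0.21911195.
Var(ȳ) = (1 − 0.21911195)·378000/9213 = 0.78088805·41.028981 = 32.039041.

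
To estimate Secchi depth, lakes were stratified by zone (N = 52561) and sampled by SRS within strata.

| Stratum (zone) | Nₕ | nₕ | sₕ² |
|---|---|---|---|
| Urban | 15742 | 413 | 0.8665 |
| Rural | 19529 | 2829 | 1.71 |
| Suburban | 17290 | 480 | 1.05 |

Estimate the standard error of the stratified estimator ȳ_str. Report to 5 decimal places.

Var(ȳ_str) = Σₕ Wₕ²(1 − fₕ)sₕ²/nₕ with Wₕ = Nₕ/N, N = 52561.
Urban: Wₕ = 0.29949963; term = 0.29949963²·(1 − 0.02623555)·0.8665/413 = 1.8325887 × 10^-4.
Rural: Wₕ = 0.37154925; term = 0.37154925²·(1 − 0.14486149)·1.71/2829 = 7.1356313 × 10^-5.
Suburban: Wₕ = 0.32895112; term = 0.32895112²·(1 − 0.02776171)·1.05/480 = 2.3013545 × 10^-4.
Sum = 4.8475063 × 10^-4.
SE = √(4.8475063 × 10^-4) = 0.02202.

0.02202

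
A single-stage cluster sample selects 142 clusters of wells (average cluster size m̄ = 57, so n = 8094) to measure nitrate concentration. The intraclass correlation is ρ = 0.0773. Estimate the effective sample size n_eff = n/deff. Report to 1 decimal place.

1518.9

deff = 1 + (57 − 1)·0.0773 = 1 + 4.3288 = 5.3288.
n_eff = 8094 / 5.3288 = 1518.9.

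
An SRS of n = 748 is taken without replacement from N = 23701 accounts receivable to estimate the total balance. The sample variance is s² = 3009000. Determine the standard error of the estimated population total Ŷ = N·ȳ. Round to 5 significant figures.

1.4793 × 10^6

Var(Ŷ) = N²·Var(ȳ) = N²·(1 − n/N)·s²/n.
f = 748/23701 = 0.03155985; Var(ȳ) = 0.96844015·3009000/748 = 3895.7706.
Var(Ŷ) = 23701² · 3895.7706 = 2.1884001 × 10^12.
SE(Ŷ) = √(2.1884001 × 10^12) = 1.4793 × 10^6.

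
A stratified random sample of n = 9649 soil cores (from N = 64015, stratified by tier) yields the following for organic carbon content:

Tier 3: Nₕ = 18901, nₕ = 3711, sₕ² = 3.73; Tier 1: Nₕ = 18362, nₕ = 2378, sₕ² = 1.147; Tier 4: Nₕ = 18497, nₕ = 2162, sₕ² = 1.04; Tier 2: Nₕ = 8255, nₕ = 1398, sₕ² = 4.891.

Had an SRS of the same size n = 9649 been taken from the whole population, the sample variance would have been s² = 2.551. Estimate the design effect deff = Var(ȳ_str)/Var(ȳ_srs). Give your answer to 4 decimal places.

0.8407

Var(ȳ_str) = Σ Wₕ²(1−fₕ)sₕ²/nₕ with Wₕ = Nₕ/64015:
  Tier 3: (18901/64015)²·(1−3711/18901)·3.73/3711 = 7.0420148 × 10^-5
  Tier 1: (18362/64015)²·(1−2378/18362)·1.147/2378 = 3.4545662 × 10^-5
  Tier 4: (18497/64015)²·(1−2162/18497)·1.04/2162 = 3.5467827 × 10^-5
  Tier 2: (8255/64015)²·(1−1398/8255)·4.891/1398 = 4.8325707 × 10^-5
  → Var(ȳ_str) = 1.8875934 × 10^-4.
Var(ȳ_srs) = (1 − 9649/64015)·2.551/9649 = 2.2452969 × 10^-4.
deff = (1.8875934 × 10^-4) / (2.2452969 × 10^-4) = 0.8407.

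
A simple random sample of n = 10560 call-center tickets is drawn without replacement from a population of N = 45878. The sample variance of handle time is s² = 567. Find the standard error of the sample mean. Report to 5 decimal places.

Under SRS without replacement, Var(ȳ) = (1 − f)·s²/n with f = n/N = 10560/45878 = 0.23017568.
Var(ȳ) = (1 − 0.23017568)·567/10560 = 0.76982432·0.053693182 = 0.041334317.
SE(ȳ) = √(0.041334317) = 0.20331.

0.20331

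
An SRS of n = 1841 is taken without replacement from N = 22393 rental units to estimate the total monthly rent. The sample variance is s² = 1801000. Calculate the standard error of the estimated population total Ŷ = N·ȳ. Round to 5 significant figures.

670990

Var(Ŷ) = N²·Var(ȳ) = N²·(1 − n/N)·s²/n.
f = 1841/22393 = 0.08221319; Var(ȳ) = 0.91778681·1801000/1841 = 897.84576.
Var(Ŷ) = 22393² · 897.84576 = 4.5022157 × 10^11.
SE(Ŷ) = √(4.5022157 × 10^11) = 670990.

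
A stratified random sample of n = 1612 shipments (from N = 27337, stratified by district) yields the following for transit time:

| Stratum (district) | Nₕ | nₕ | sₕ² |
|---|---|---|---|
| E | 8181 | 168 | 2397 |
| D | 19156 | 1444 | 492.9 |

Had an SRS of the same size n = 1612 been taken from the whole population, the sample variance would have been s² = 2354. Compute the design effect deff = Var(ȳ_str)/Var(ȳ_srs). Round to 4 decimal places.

Var(ȳ_str) = Σ Wₕ²(1−fₕ)sₕ²/nₕ with Wₕ = Nₕ/27337:
  E: (8181/27337)²·(1−168/8181)·2397/168 = 1.2515799
  D: (19156/27337)²·(1−1444/19156)·492.9/1444 = 0.15497525
  → Var(ȳ_str) = 1.4065552.
Var(ȳ_srs) = (1 − 1612/27337)·2354/1612 = 1.3741874.
deff = 1.4065552 / 1.3741874 = 1.0236.

1.0236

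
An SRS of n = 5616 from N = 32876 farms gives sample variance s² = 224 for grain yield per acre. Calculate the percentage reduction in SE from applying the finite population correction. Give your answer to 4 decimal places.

f = n/N = 5616/32876 = 0.17082370.
SE_no-fpc = √(s²/n) = 0.1997149; SE_fpc = √((1−f)s²/n) = 0.18185862.
Ratio = √(1−f) = 0.91059118. Reduction = 100·(1 − 0.91059118) = 8.9409%.

8.9409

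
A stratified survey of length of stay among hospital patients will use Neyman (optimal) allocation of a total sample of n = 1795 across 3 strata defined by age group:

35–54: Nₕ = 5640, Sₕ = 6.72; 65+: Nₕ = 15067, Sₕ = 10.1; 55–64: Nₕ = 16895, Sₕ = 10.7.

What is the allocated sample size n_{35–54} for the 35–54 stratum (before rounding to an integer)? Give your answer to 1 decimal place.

Neyman allocation: nₕ = n·NₕSₕ / Σⱼ NⱼSⱼ.
Σ NⱼSⱼ = 5640·6.72 + 15067·10.1 + 16895·10.7 = 370854.
n_{35–54} = 1795·5640·6.72 / 370854 = 183.4.

183.4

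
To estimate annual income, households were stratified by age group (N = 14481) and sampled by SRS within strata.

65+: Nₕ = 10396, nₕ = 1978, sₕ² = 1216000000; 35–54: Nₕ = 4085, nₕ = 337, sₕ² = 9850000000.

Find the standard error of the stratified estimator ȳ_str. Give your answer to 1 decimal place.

1546.2

Var(ȳ_str) = Σₕ Wₕ²(1 − fₕ)sₕ²/nₕ with Wₕ = Nₕ/N, N = 14481.
65+: Wₕ = 0.71790622; term = 0.71790622²·(1 − 0.19026549)·1216000000/1978 = 256557.89.
35–54: Wₕ = 0.28209378; term = 0.28209378²·(1 − 0.08249694)·9850000000/337 = 2.1340317 × 10^6.
Sum = 2.3905896 × 10^6.
SE = √(2.3905896 × 10^6) = 1546.2.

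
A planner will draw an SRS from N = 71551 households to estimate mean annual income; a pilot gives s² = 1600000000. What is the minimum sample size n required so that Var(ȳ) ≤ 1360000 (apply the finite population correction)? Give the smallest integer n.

1158

Without fpc, n₀ = s²/D = 1600000000/1360000 = 1176.4706.
With fpc, (1 − n/N)·s²/n ≤ D requires n ≥ n₀/(1 + n₀/N) = 1176.4706/(1 + 1176.4706/71551) = 1157.4395.
Rounding up, n = 1158.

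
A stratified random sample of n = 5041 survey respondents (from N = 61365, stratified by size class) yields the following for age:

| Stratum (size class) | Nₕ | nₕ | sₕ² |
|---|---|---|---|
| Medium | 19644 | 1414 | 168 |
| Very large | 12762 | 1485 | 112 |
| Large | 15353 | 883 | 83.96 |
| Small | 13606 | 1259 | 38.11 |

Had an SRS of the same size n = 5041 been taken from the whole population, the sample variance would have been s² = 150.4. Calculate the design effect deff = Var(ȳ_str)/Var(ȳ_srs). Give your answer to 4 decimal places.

0.7720

Var(ȳ_str) = Σ Wₕ²(1−fₕ)sₕ²/nₕ with Wₕ = Nₕ/61365:
  Medium: (19644/61365)²·(1−1414/19644)·168/1414 = 0.011298869
  Very large: (12762/61365)²·(1−1485/12762)·112/1485 = 0.0028824542
  Large: (15353/61365)²·(1−883/15353)·83.96/883 = 0.0056096018
  Small: (13606/61365)²·(1−1259/13606)·38.11/1259 = 0.0013504038
  → Var(ȳ_str) = 0.021141329.
Var(ȳ_srs) = (1 − 5041/61365)·150.4/5041 = 0.027384442.
deff = 0.021141329 / 0.027384442 = 0.7720.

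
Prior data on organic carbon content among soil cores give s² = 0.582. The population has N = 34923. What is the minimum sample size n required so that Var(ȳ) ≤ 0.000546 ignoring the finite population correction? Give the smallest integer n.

1066

Without fpc, n₀ = s²/D = 0.582/0.000546 = 1065.9341.
Rounding up, n = 1066.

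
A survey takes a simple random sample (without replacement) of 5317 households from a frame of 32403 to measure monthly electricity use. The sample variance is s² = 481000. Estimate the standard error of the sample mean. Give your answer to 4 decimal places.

Under SRS without replacement, Var(ȳ) = (1 − f)·s²/n with f = n/N = 5317/32403 = 0.16408974.
Var(ȳ) = (1 − 0.16408974)·481000/5317 = 0.83591026·90.464548 = 75.620243.
SE(ȳ) = √(75.620243) = 8.6960.

8.6960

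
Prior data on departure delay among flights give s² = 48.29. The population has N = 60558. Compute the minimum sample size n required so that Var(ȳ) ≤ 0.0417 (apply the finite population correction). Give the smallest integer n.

1137

Without fpc, n₀ = s²/D = 48.29/0.0417 = 1158.0336.
With fpc, (1 − n/N)·s²/n ≤ D requires n ≥ n₀/(1 + n₀/N) = 1158.0336/(1 + 1158.0336/60558) = 1136.3044.
Rounding up, n = 1137.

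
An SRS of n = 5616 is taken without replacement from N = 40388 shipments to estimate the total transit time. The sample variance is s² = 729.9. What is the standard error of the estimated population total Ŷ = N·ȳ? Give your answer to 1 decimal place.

Var(Ŷ) = N²·Var(ȳ) = N²·(1 − n/N)·s²/n.
f = 5616/40388 = 0.13905120; Var(ȳ) = 0.86094880·729.9/5616 = 0.11189575.
Var(Ŷ) = 40388² · 0.11189575 = 1.8252329 × 10^8.
SE(Ŷ) = √(1.8252329 × 10^8) = 13510.1.

13510.1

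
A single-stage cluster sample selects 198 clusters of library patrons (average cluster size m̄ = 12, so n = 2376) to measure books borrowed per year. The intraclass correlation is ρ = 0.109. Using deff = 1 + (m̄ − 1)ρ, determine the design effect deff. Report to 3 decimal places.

deff = 1 + (12 − 1)·0.109 = 1 + 1.199 = 2.199.

2.199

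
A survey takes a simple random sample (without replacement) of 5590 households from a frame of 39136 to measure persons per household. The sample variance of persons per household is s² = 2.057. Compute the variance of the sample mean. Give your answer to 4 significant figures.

3.154 × 10^-4

Under SRS without replacement, Var(ȳ) = (1 − f)·s²/n with f = n/N = 5590/39136 = 0.14283524.
Var(ȳ) = (1 − 0.14283524)·2.057/5590 = 0.85716476·3.6797853 × 10^-4 = 3.1541823 × 10^-4.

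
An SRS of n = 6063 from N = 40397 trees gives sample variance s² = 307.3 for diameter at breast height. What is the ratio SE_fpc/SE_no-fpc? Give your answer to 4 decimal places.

0.9219

f = n/N = 6063/40397 = 0.15008540.
SE_no-fpc = √(s²/n) = 0.22513214; SE_fpc = √((1−f)s²/n) = 0.20755115.
Ratio = √(1−f) = 0.92190813.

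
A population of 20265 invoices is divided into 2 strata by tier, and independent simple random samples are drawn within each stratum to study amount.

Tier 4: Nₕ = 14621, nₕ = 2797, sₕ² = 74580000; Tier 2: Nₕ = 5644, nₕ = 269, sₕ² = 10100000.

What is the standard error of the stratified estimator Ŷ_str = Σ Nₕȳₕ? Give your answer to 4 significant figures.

2.398 × 10^6

Var(Ŷ_str) = Σₕ Nₕ²(1 − fₕ)sₕ²/nₕ.
Tier 4: 14621²·(1 − 2797/14621)·74580000/2797 = 4.6096867 × 10^12.
Tier 2: 5644²·(1 − 269/5644)·10100000/269 = 1.1390284 × 10^12.
Sum = 5.7487151 × 10^12.
SE = √(5.7487151 × 10^12) = 2.398 × 10^6.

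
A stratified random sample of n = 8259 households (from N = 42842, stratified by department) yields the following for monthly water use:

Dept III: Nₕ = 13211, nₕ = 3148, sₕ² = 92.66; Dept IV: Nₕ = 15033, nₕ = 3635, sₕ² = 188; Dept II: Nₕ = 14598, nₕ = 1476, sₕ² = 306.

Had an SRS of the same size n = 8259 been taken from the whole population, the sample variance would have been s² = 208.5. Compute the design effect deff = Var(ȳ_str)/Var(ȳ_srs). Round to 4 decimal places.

Var(ȳ_str) = Σ Wₕ²(1−fₕ)sₕ²/nₕ with Wₕ = Nₕ/42842:
  Dept III: (13211/42842)²·(1−3148/13211)·92.66/3148 = 0.0021319709
  Dept IV: (15033/42842)²·(1−3635/15033)·188/3635 = 0.0048282336
  Dept II: (14598/42842)²·(1−1476/14598)·306/1476 = 0.021636599
  → Var(ȳ_str) = 0.028596804.
Var(ȳ_srs) = (1 − 8259/42842)·208.5/8259 = 0.020378467.
deff = 0.028596804 / 0.020378467 = 1.4033.

1.4033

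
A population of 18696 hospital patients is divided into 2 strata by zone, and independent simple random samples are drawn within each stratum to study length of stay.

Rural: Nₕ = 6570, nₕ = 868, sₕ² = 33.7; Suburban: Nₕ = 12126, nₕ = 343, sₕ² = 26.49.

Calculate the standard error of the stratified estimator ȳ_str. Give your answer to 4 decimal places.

0.1890

Var(ȳ_str) = Σₕ Wₕ²(1 − fₕ)sₕ²/nₕ with Wₕ = Nₕ/N, N = 18696.
Rural: Wₕ = 0.35141207; term = 0.35141207²·(1 − 0.13211568)·33.7/868 = 0.0041610732.
Suburban: Wₕ = 0.64858793; term = 0.64858793²·(1 − 0.02828633)·26.49/343 = 0.031569222.
Sum = 0.035730295.
SE = √(0.035730295) = 0.1890.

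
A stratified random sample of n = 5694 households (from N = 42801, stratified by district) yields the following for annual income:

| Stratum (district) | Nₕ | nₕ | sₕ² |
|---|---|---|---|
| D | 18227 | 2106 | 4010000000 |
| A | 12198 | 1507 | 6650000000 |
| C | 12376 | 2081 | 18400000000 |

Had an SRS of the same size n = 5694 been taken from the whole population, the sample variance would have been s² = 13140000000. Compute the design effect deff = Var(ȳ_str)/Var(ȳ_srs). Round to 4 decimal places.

Var(ȳ_str) = Σ Wₕ²(1−fₕ)sₕ²/nₕ with Wₕ = Nₕ/42801:
  D: (18227/42801)²·(1−2106/18227)·4010000000/2106 = 305411.47
  A: (12198/42801)²·(1−1507/12198)·6650000000/1507 = 314128.63
  C: (12376/42801)²·(1−2081/12376)·18400000000/2081 = 614956.74
  → Var(ȳ_str) = 1.2344968 × 10^6.
Var(ȳ_srs) = (1 − 5694/42801)·13140000000/5694 = 2.0006901 × 10^6.
deff = (1.2344968 × 10^6) / (2.0006901 × 10^6) = 0.6170.

0.6170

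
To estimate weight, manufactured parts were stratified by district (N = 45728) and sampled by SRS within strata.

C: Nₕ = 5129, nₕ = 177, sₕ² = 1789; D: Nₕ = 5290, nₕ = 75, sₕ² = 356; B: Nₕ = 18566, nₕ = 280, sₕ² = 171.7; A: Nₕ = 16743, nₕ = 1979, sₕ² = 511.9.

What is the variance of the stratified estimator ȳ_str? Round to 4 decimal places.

Var(ȳ_str) = Σₕ Wₕ²(1 − fₕ)sₕ²/nₕ with Wₕ = Nₕ/N, N = 45728.
C: Wₕ = 0.11216323; term = 0.11216323²·(1 − 0.03450965)·1789/177 = 0.12276823.
D: Wₕ = 0.11568404; term = 0.11568404²·(1 − 0.01417769)·356/75 = 0.062623063.
B: Wₕ = 0.40600945; term = 0.40600945²·(1 − 0.01508133)·171.7/280 = 0.099560005.
A: Wₕ = 0.36614328; term = 0.36614328²·(1 − 0.11819865)·511.9/1979 = 0.030578222.
Sum = 0.31552952.

0.3155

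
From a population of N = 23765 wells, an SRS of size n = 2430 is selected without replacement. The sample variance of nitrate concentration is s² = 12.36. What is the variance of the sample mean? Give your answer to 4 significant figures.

Under SRS without replacement, Var(ȳ) = (1 − f)·s²/n with f = n/N = 2430/23765 = 0.10225121.
Var(ȳ) = (1 − 0.10225121)·12.36/2430 = 0.89774879·0.0050864198 = 0.0045663272.

0.004566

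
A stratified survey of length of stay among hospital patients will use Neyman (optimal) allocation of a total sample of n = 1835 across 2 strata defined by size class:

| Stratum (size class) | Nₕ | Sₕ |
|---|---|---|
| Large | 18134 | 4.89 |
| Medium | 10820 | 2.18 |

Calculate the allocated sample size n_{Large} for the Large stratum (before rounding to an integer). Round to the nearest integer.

Neyman allocation: nₕ = n·NₕSₕ / Σⱼ NⱼSⱼ.
Σ NⱼSⱼ = 18134·4.89 + 10820·2.18 = 112262.86.
n_{Large} = 1835·18134·4.89 / 112262.86 = 1449.

1449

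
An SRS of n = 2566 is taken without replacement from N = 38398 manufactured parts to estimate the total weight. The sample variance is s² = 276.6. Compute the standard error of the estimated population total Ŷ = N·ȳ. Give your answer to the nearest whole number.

Var(Ŷ) = N²·Var(ȳ) = N²·(1 − n/N)·s²/n.
f = 2566/38398 = 0.06682640; Var(ȳ) = 0.93317360·276.6/2566 = 0.10059073.
Var(Ŷ) = 38398² · 0.10059073 = 1.4831162 × 10^8.
SE(Ŷ) = √(1.4831162 × 10^8) = 12178.

12178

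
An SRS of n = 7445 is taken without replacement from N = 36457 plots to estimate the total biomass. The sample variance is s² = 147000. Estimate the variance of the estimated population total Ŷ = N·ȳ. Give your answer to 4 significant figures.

2.088 × 10^10

Var(Ŷ) = N²·Var(ȳ) = N²·(1 − n/N)·s²/n.
f = 7445/36457 = 0.20421318; Var(ȳ) = 0.79578682·147000/7445 = 15.712648.
Var(Ŷ) = 36457² · 15.712648 = 2.0883882 × 10^10.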